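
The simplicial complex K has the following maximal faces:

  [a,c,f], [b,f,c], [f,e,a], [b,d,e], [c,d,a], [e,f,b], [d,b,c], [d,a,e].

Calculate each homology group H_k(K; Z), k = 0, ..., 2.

H_0 ≅ Z,  H_1 = 0,  H_2 ≅ Z.

Order the vertices as a < b < c < d < e < f. Listing each simplex with vertices in this order, K has dimension 2 with simplices:

  0-simplices (6): a, b, c, d, e, f
  1-simplices (12): ac, ad, ae, af, bc, bd, be, bf, cd, cf, de, ef
  2-simplices (8): acd, acf, ade, aef, bcd, bcf, bde, bef

Hence C_0 ≅ Z^6, C_1 ≅ Z^12, C_2 ≅ Z^8.

∂_1: C_1 → C_0 is given by ∂[p,q] = [q] − [p]. For instance
  ∂bf = f − b.
As a 6×12 matrix over Z this has rank 5, with invariant factors (1,1,1,1,1).

∂_2: C_2 → C_1 acts by ∂[p,q,r] = [q,r] − [p,r] + [p,q]. For instance
  ∂aef = ef − af + ae,
  ∂ade = de − ae + ad.
The resulting 12×8 matrix has rank 7, and its Smith normal form has invariant factors (1,1,1,1,1,1,1).

Reading off H_k = ker ∂_k / im ∂_{k+1}:

  H_0: rank C_0 − rank ∂_1 = 6 − 5 = 1, and the invariant factors of ∂_1 are all 1, so H_0 = Z.
  H_1: rank ker ∂_1 − rank ∂_2 = (12 − 5) − 7 = 0, and the invariant factors of ∂_2 are all 1, so H_1 = 0.
  H_2: rank ker ∂_2 − rank ∂_3 = (8 − 7) − 0 = 1, and there is no ∂_3, so H_2 = Z.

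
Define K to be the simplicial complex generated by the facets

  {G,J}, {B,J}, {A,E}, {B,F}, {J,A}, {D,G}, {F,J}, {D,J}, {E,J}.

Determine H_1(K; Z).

H_1 = Z^3.

We work with the vertex ordering A < B < D < E < F < G < J. The simplices of K, each written with vertices in increasing order, are:

  0-simplices (7): A, B, D, E, F, G, J
  1-simplices (9): AE, AJ, BF, BJ, DG, DJ, EJ, FJ, GJ

giving chain groups C_0 ≅ Z^7, C_1 ≅ Z^9.

Boundary ∂_1: C_1 → C_0 maps an edge to its endpoints' difference, ∂[p,q] = q − p. For instance
  ∂AJ = J − A.
The 7×9 boundary matrix has rank 6 and Smith normal form diag(1,1,1,1,1,1).

Computing H_k = (kernel of ∂_k) / (image of ∂_{k+1}):

  H_1: rank ker ∂_1 − rank ∂_2 = (9 − 6) − 0 = 3, and there is no ∂_2, so H_1 ≅ Z^3.

(K is a triangulation of a wedge of 3 circles.)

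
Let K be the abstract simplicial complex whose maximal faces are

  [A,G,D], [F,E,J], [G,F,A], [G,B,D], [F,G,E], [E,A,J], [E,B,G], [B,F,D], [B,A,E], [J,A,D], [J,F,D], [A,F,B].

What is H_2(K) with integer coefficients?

H_2 = 0.

Fix the vertex order A < B < D < E < F < G < J and write every simplex with vertices in increasing order. Then dim K = 2 and the simplices of K are:

  0-simplices (7): A, B, D, E, F, G, J
  1-simplices (18): AB, AD, AE, AF, AG, AJ, BD, BE, BF, BG, DF, DG, DJ, EF, EG, EJ, FG, FJ
  2-simplices (12): ABE, ABF, ADG, ADJ, AEJ, AFG, BDF, BDG, BEG, DFJ, EFG, EFJ

giving chain groups C_0 ≅ Z^7, C_1 ≅ Z^18, C_2 ≅ Z^12.

Boundary ∂_1: C_1 → C_0 maps an edge to its endpoints' difference, ∂[p,q] = q − p. For instance
  ∂DG = G − D.
The 7×18 boundary matrix has rank 6 and Smith normal form diag(1,1,1,1,1,1).

∂_2: C_2 → C_1 acts by ∂[p,q,r] = [q,r] − [p,r] + [p,q]. For instance
  ∂BDF = DF − BF + BD,
  ∂ADG = DG − AG + AD.
This gives a 18×12 integer matrix of rank 12; reducing to Smith normal form yields diagonal entries (1,1,1,1,1,1,1,1,1,1,1,2).

Reading off H_k = ker ∂_k / im ∂_{k+1}:

  H_2: rank ker ∂_2 − rank ∂_3 = (12 − 12) − 0 = 0, and there is no ∂_3, so H_2 = 0.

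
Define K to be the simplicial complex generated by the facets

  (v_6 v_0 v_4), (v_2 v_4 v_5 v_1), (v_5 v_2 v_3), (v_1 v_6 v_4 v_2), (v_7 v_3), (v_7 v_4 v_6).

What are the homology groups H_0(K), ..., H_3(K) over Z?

H_0 ≅ Z,  H_1 ≅ Z,  H_2 = 0,  H_3 = 0.

K has 8 vertices, 16 edges, 10 triangles, 2 3-simplices.
rank ∂_0 = 0, rank ∂_1 = 7 ⇒ b_0 = 8 − 0 − 7 = 1; all invariant factors of ∂_1 are 1 so no torsion. So H_0 = Z.
rank ∂_1 = 7, rank ∂_2 = 8 ⇒ b_1 = 16 − 7 − 8 = 1; all invariant factors of ∂_2 are 1 so no torsion. So H_1 = Z.
rank ∂_2 = 8, rank ∂_3 = 2 ⇒ b_2 = 10 − 8 − 2 = 0; all invariant factors of ∂_3 are 1 so no torsion. So H_2 = 0.
rank ∂_3 = 2, rank ∂_4 = 0 ⇒ b_3 = 2 − 2 − 0 = 0. So H_3 = 0.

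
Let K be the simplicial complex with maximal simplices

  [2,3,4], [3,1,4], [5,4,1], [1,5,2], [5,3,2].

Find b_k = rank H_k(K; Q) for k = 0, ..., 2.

Fix the vertex order 1 < 2 < 3 < 4 < 5 and write every simplex with vertices in increasing order. Then dim K = 2 and the simplices of K are:

  0-simplices (5): [1], [2], [3], [4], [5]
  1-simplices (10): [1,2], [1,3], [1,4], [1,5], [2,3], [2,4], [2,5], [3,4], [3,5], [4,5]
  2-simplices (5): [1,2,5], [1,3,4], [1,4,5], [2,3,4], [2,3,5]

so the chain groups are C_0 ≅ Z^5, C_1 ≅ Z^10, C_2 ≅ Z^5.

∂_1: C_1 → C_0 is given by ∂[p,q] = [q] − [p]. For instance
  ∂[2,5] = [5] − [2].
The resulting 5×10 matrix has rank 4, and its Smith normal form has invariant factors (1,1,1,1).

Boundary ∂_2: C_2 → C_1 acts by ∂[p,q,r] = [q,r] − [p,r] + [p,q]. For instance
  ∂[1,3,4] = [3,4] − [1,4] + [1,3],
  ∂[1,4,5] = [4,5] − [1,5] + [1,4].
This gives a 10×5 integer matrix of rank 5; reducing to Smith normal form yields diagonal entries (1,1,1,1,1).

Now H_k = ker ∂_k / im ∂_{k+1}, so:

  H_0: rank C_0 − rank ∂_1 = 5 − 4 = 1, and the invariant factors of ∂_1 are all 1, so H_0 = Z.
  H_1: rank ker ∂_1 − rank ∂_2 = (10 − 4) − 5 = 1, and the invariant factors of ∂_2 are all 1, so H_1 = Z.
  H_2: rank ker ∂_2 − rank ∂_3 = (5 − 5) − 0 = 0, and there is no ∂_3, so H_2 = 0.

As a check, the Euler characteristic is 5 − 10 + 5 = 0, which agrees with 1 − 1 + 0 = 0.

Hence the Betti numbers are b_0 = 1, b_1 = 1, b_2 = 0.

b_0 = 1, b_1 = 1, b_2 = 0.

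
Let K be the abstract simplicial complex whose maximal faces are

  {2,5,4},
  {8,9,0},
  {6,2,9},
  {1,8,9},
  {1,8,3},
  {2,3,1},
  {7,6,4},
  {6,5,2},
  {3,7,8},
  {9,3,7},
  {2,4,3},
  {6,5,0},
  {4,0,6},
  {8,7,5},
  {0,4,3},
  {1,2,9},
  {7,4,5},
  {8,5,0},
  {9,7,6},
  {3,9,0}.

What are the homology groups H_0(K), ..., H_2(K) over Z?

H_0 = Z,  H_1 = Z ⊕ Z/2,  H_2 = 0.

Order the vertices as 0 < 1 < 2 < 3 < 4 < 5 < 6 < 7 < 8 < 9. Listing each simplex with vertices in this order, K has dimension 2 with simplices:

  0-simplices (10): [0], [1], [2], [3], [4], [5], [6], [7], [8], [9]
  1-simplices (30): (30 of them)
  2-simplices (20): (20 of them)

so the chain groups are C_0 ≅ Z^10, C_1 ≅ Z^30, C_2 ≅ Z^20.

∂_1: C_1 → C_0 maps an edge to its endpoints' difference, ∂[p,q] = q − p. For instance
  ∂[0,9] = [9] − [0].
This gives a 10×30 integer matrix of rank 9; reducing to Smith normal form yields diagonal entries (1,1,1,1,1,1,1,1,1).

The boundary map ∂_2: C_2 → C_1 sends each 2-simplex [p,q,r] to [q,r] − [p,r] + [p,q]. For instance
  ∂[0,4,6] = [4,6] − [0,6] + [0,4],
  ∂[2,6,9] = [6,9] − [2,9] + [2,6].
The 30×20 boundary matrix has rank 20 and Smith normal form diag(1,1,1,1,1,1,1,1,1,1,1,1,1,1,1,1,1,1,1,2).

From H_k ≅ ker(∂_k) / im(∂_{k+1}) we obtain:

  H_0: rank C_0 − rank ∂_1 = 10 − 9 = 1, and the invariant factors of ∂_1 are all 1, so H_0 = Z.
  H_1: rank ker ∂_1 − rank ∂_2 = (30 − 9) − 20 = 1, and ∂_2 has invariant factor 2 > 1, so H_1 = Z ⊕ Z/2.
  H_2: rank ker ∂_2 − rank ∂_3 = (20 − 20) − 0 = 0, and there is no ∂_3, so H_2 = 0.

As a check, the Euler characteristic is 10 − 30 + 20 = 0, which agrees with 1 − 1 + 0 = 0.
(K is a triangulation of the Klein bottle.)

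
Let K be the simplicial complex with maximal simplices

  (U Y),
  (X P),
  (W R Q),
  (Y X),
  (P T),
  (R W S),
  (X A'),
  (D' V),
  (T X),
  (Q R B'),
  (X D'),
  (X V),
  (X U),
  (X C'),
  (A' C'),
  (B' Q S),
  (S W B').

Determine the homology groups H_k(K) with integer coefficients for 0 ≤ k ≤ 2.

H_0 = Z^2,  H_1 = Z^5,  H_2 = 0.

Take the total order P < Q < R < S < T < U < V < W < X < Y < A' < B' < C' < D' on the vertex set. Then K (dimension 2) consists of the simplices:

  0-simplices (14): [P], [Q], [R], [S], [T], [U], [V], [W], [X], [Y], [A'], [B'], [C'], [D']
  1-simplices (22): (22 of them)
  2-simplices (5): [Q,R,W], [Q,R,B'], [Q,S,B'], [R,S,W], [S,W,B']

Hence C_0 ≅ Z^14, C_1 ≅ Z^22, C_2 ≅ Z^5.

The boundary map ∂_1: C_1 → C_0 maps an edge to its endpoints' difference, ∂[p,q] = q − p.
The 14×22 boundary matrix has rank 12 and Smith normal form diag(1,1,1,1,1,1,1,1,1,1,1,1).

The boundary map ∂_2: C_2 → C_1 sends each 2-simplex [p,q,r] to [q,r] − [p,r] + [p,q]. For instance
  ∂[Q,S,B'] = [S,B'] − [Q,B'] + [Q,S],
  ∂[Q,R,W] = [R,W] − [Q,W] + [Q,R].
The 22×5 boundary matrix has rank 5 and Smith normal form diag(1,1,1,1,1).

Computing H_k = (kernel of ∂_k) / (image of ∂_{k+1}):

  H_0: rank C_0 − rank ∂_1 = 14 − 12 = 2, and the invariant factors of ∂_1 are all 1, so H_0 ≅ Z^2.
  H_1: rank ker ∂_1 − rank ∂_2 = (22 − 12) − 5 = 5, and the invariant factors of ∂_2 are all 1, so H_1 ≅ Z^5.
  H_2: rank ker ∂_2 − rank ∂_3 = (5 − 5) − 0 = 0, and there is no ∂_3, so H_2 ≅ 0.

As a check, the Euler characteristic is 14 − 22 + 5 = -3, which agrees with 2 − 5 + 0 = -3.
(K is a triangulation of the disjoint union of a wedge of 4 circles and the Möbius band.)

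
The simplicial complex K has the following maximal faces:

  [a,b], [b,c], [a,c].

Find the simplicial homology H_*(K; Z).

H_0 = Z,  H_1 = Z.

Take the total order a < b < c on the vertex set. Then K (dimension 1) consists of the simplices:

  0-simplices (3): a, b, c
  1-simplices (3): ab, ac, bc

Hence C_0 ≅ Z^3, C_1 ≅ Z^3.

The boundary map ∂_1: C_1 → C_0 is given by ∂[p,q] = [q] − [p].
The 3×3 boundary matrix has rank 2 and Smith normal form diag(1,1).

Computing H_k = (kernel of ∂_k) / (image of ∂_{k+1}):

  H_0: rank C_0 − rank ∂_1 = 3 − 2 = 1, and the invariant factors of ∂_1 are all 1, so H_0 ≅ Z.
  H_1: rank ker ∂_1 − rank ∂_2 = (3 − 2) − 0 = 1, and there is no ∂_2, so H_1 ≅ Z.

As a check, the Euler characteristic is 3 − 3 = 0, which agrees with 1 − 1 = 0.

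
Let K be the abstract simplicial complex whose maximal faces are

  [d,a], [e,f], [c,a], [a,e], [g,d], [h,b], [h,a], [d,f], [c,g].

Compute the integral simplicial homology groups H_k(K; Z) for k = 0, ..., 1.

Fix the vertex order a < b < c < d < e < f < g < h and write every simplex with vertices in increasing order. Then dim K = 1 and the simplices of K are:

  0-simplices (8): a, b, c, d, e, f, g, h
  1-simplices (9): ac, ad, ae, ah, bh, cg, df, dg, ef

so the chain groups are C_0 ≅ Z^8, C_1 ≅ Z^9.

Boundary ∂_1: C_1 → C_0 is given by ∂[p,q] = [q] − [p].
The 8×9 boundary matrix has rank 7 and Smith normal form diag(1,1,1,1,1,1,1).

From H_k ≅ ker(∂_k) / im(∂_{k+1}) we obtain:

  H_0: rank C_0 − rank ∂_1 = 8 − 7 = 1, and the invariant factors of ∂_1 are all 1, so H_0 ≅ Z.
  H_1: rank ker ∂_1 − rank ∂_2 = (9 − 7) − 0 = 2, and there is no ∂_2, so H_1 ≅ Z^2.

H_0 = Z,  H_1 = Z^2.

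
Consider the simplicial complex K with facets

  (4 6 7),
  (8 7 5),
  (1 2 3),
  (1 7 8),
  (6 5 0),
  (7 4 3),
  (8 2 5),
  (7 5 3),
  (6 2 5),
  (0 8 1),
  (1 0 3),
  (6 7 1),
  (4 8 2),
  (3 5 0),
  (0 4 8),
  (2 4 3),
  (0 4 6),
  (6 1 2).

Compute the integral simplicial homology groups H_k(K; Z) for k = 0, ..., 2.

H_0 = Z,  H_1 = Z^2,  H_2 = Z.

We work with the vertex ordering 0 < 1 < 2 < 3 < 4 < 5 < 6 < 7 < 8. The simplices of K, each written with vertices in increasing order, are:

  0-simplices (9): [0], [1], [2], [3], [4], [5], [6], [7], [8]
  1-simplices (27): (27 of them)
  2-simplices (18): [0,1,3], [0,1,8], [0,3,5], [0,4,6], [0,4,8], [0,5,6], [1,2,3], [1,2,6], [1,6,7], [1,7,8], [2,3,4], [2,4,8], [2,5,6], [2,5,8], [3,4,7], [3,5,7], [4,6,7], [5,7,8]

so the chain groups are C_0 ≅ Z^9, C_1 ≅ Z^27, C_2 ≅ Z^18.

∂_1: C_1 → C_0 maps an edge to its endpoints' difference, ∂[p,q] = q − p. For instance
  ∂[4,7] = [7] − [4].
The 9×27 boundary matrix has rank 8 and Smith normal form diag(1,1,1,1,1,1,1,1).

The boundary map ∂_2: C_2 → C_1 sends each 2-simplex [p,q,r] to [q,r] − [p,r] + [p,q]. For instance
  ∂[5,7,8] = [7,8] − [5,8] + [5,7],
  ∂[1,7,8] = [7,8] − [1,8] + [1,7].
As a 27×18 matrix over Z this has rank 17, with invariant factors (1,1,1,1,1,1,1,1,1,1,1,1,1,1,1,1,1).

From H_k ≅ ker(∂_k) / im(∂_{k+1}) we obtain:

  H_0: rank C_0 − rank ∂_1 = 9 − 8 = 1, and the invariant factors of ∂_1 are all 1, so H_0 = Z.
  H_1: rank ker ∂_1 − rank ∂_2 = (27 − 8) − 17 = 2, and the invariant factors of ∂_2 are all 1, so H_1 = Z^2.
  H_2: rank ker ∂_2 − rank ∂_3 = (18 − 17) − 0 = 1, and there is no ∂_3, so H_2 = Z.

As a check, the Euler characteristic is 9 − 27 + 18 = 0, which agrees with 1 − 2 + 1 = 0.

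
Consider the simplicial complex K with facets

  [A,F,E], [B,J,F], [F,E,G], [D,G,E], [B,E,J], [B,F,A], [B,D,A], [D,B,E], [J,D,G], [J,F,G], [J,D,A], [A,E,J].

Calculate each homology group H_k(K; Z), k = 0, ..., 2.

H_0 ≅ Z,  H_1 ≅ Z/2,  H_2 = 0.

We work with the vertex ordering A < B < D < E < F < G < J. The simplices of K, each written with vertices in increasing order, are:

  0-simplices (7): A, B, D, E, F, G, J
  1-simplices (18): AB, AD, AE, AF, AJ, BD, BE, BF, BJ, DE, DG, DJ, EF, EG, EJ, FG, FJ, GJ
  2-simplices (12): ABD, ABF, ADJ, AEF, AEJ, BDE, BEJ, BFJ, DEG, DGJ, EFG, FGJ

giving chain groups C_0 ≅ Z^7, C_1 ≅ Z^18, C_2 ≅ Z^12.

The boundary map ∂_1: C_1 → C_0 sends each edge [p,q] (with p < q) to q − p. For instance
  ∂DJ = J − D.
As a 7×18 matrix over Z this has rank 6, with invariant factors (1,1,1,1,1,1).

The boundary map ∂_2: C_2 → C_1 acts by ∂[p,q,r] = [q,r] − [p,r] + [p,q]. For instance
  ∂BDE = DE − BE + BD,
  ∂AEF = EF − AF + AE.
The resulting 18×12 matrix has rank 12, and its Smith normal form has invariant factors (1,1,1,1,1,1,1,1,1,1,1,2).

From H_k ≅ ker(∂_k) / im(∂_{k+1}) we obtain:

  H_0: rank C_0 − rank ∂_1 = 7 − 6 = 1, and the invariant factors of ∂_1 are all 1, so H_0 ≅ Z.
  H_1: rank ker ∂_1 − rank ∂_2 = (18 − 6) − 12 = 0, and ∂_2 has invariant factor 2 > 1, so H_1 ≅ Z/2.
  H_2: rank ker ∂_2 − rank ∂_3 = (12 − 12) − 0 = 0, and there is no ∂_3, so H_2 ≅ 0.

(K is a triangulation of the real projective plane RP^2.)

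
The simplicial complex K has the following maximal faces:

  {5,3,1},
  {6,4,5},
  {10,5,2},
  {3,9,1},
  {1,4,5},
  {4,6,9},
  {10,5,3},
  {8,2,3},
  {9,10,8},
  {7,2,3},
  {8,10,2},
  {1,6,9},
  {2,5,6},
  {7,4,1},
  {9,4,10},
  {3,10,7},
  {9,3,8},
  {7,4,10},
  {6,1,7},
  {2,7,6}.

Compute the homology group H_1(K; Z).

Fix the vertex order 1 < 2 < 3 < 4 < 5 < 6 < 7 < 8 < 9 < 10 and write every simplex with vertices in increasing order. Then dim K = 2 and the simplices of K are:

  0-simplices (10): [1], [2], [3], [4], [5], [6], [7], [8], [9], [10]
  1-simplices (30): (30 of them)
  2-simplices (20): (20 of them)

giving chain groups C_0 ≅ Z^10, C_1 ≅ Z^30, C_2 ≅ Z^20.

Boundary ∂_1: C_1 → C_0 maps an edge to its endpoints' difference, ∂[p,q] = q − p. For instance
  ∂[2,6] = [6] − [2].
This gives a 10×30 integer matrix of rank 9; reducing to Smith normal form yields diagonal entries (1,1,1,1,1,1,1,1,1).

Boundary ∂_2: C_2 → C_1 acts by ∂[p,q,r] = [q,r] − [p,r] + [p,q]. For instance
  ∂[2,3,8] = [3,8] − [2,8] + [2,3],
  ∂[8,9,10] = [9,10] − [8,10] + [8,9].
The resulting 30×20 matrix has rank 20, and its Smith normal form has invariant factors (1,1,1,1,1,1,1,1,1,1,1,1,1,1,1,1,1,1,1,2).

Computing H_k = (kernel of ∂_k) / (image of ∂_{k+1}):

  H_1: rank ker ∂_1 − rank ∂_2 = (30 − 9) − 20 = 1, and ∂_2 has invariant factor 2 > 1, so H_1 = Z ⊕ Z/2.

H_1 ≅ Z ⊕ Z/2.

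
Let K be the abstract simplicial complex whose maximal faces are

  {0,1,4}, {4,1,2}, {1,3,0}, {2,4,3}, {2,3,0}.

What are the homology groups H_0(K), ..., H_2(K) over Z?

H_0 ≅ Z,  H_1 ≅ Z,  H_2 = 0.

Fix the vertex order 0 < 1 < 2 < 3 < 4 and write every simplex with vertices in increasing order. Then dim K = 2 and the simplices of K are:

  0-simplices (5): [0], [1], [2], [3], [4]
  1-simplices (10): [0,1], [0,2], [0,3], [0,4], [1,2], [1,3], [1,4], [2,3], [2,4], [3,4]
  2-simplices (5): [0,1,3], [0,1,4], [0,2,3], [1,2,4], [2,3,4]

Hence C_0 ≅ Z^5, C_1 ≅ Z^10, C_2 ≅ Z^5.

The boundary map ∂_1: C_1 → C_0 is given by ∂[p,q] = [q] − [p]. For instance
  ∂[2,3] = [3] − [2].
The resulting 5×10 matrix has rank 4, and its Smith normal form has invariant factors (1,1,1,1).

∂_2: C_2 → C_1 maps a triangle to the signed sum of its edges. For instance
  ∂[2,3,4] = [3,4] − [2,4] + [2,3],
  ∂[0,1,4] = [1,4] − [0,4] + [0,1].
As a 10×5 matrix over Z this has rank 5, with invariant factors (1,1,1,1,1).

Now H_k = ker ∂_k / im ∂_{k+1}, so:

  H_0: rank C_0 − rank ∂_1 = 5 − 4 = 1, and the invariant factors of ∂_1 are all 1, so H_0 = Z.
  H_1: rank ker ∂_1 − rank ∂_2 = (10 − 4) − 5 = 1, and the invariant factors of ∂_2 are all 1, so H_1 = Z.
  H_2: rank ker ∂_2 − rank ∂_3 = (5 − 5) − 0 = 0, and there is no ∂_3, so H_2 = 0.

(K is a triangulation of the Möbius band.)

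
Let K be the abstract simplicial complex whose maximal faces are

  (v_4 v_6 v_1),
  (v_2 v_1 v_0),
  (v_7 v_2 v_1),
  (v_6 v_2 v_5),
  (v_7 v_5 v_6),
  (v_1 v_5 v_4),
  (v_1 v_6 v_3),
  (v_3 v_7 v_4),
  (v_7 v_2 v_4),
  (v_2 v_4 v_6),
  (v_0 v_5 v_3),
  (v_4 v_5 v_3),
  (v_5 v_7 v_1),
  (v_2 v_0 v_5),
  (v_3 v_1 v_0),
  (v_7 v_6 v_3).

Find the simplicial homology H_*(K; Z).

H_0 ≅ Z,  H_1 ≅ Z^2,  H_2 ≅ Z.

K has 8 vertices, 24 edges, 16 triangles.
rank ∂_0 = 0, rank ∂_1 = 7 ⇒ b_0 = 8 − 0 − 7 = 1; all invariant factors of ∂_1 are 1 so no torsion. So H_0 = Z.
rank ∂_1 = 7, rank ∂_2 = 15 ⇒ b_1 = 24 − 7 − 15 = 2; all invariant factors of ∂_2 are 1 so no torsion. So H_1 = Z^2.
rank ∂_2 = 15, rank ∂_3 = 0 ⇒ b_2 = 16 − 15 − 0 = 1. So H_2 = Z.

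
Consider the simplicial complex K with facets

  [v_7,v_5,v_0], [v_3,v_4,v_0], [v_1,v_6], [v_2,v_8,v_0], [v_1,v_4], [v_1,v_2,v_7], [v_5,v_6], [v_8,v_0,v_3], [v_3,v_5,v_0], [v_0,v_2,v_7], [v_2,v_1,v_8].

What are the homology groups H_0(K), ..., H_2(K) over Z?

Order the vertices as v_0 < v_1 < v_2 < v_3 < v_4 < v_5 < v_6 < v_7 < v_8. Listing each simplex with vertices in this order, K has dimension 2 with simplices:

  0-simplices (9): [v_0], [v_1], [v_2], [v_3], [v_4], [v_5], [v_6], [v_7], [v_8]
  1-simplices (18): (18 of them)
  2-simplices (8): [v_0,v_2,v_7], [v_0,v_2,v_8], [v_0,v_3,v_4], [v_0,v_3,v_5], [v_0,v_3,v_8], [v_0,v_5,v_7], [v_1,v_2,v_7], [v_1,v_2,v_8]

Hence C_0 ≅ Z^9, C_1 ≅ Z^18, C_2 ≅ Z^8.

The boundary map ∂_1: C_1 → C_0 sends each edge [p,q] (with p < q) to q − p. For instance
  ∂[v_1,v_8] = [v_8] − [v_1].
As a 9×18 matrix over Z this has rank 8, with invariant factors (1,1,1,1,1,1,1,1).

∂_2: C_2 → C_1 acts by ∂[p,q,r] = [q,r] − [p,r] + [p,q]. For instance
  ∂[v_1,v_2,v_7] = [v_2,v_7] − [v_1,v_7] + [v_1,v_2],
  ∂[v_0,v_3,v_4] = [v_3,v_4] − [v_0,v_4] + [v_0,v_3].
The 18×8 boundary matrix has rank 8 and Smith normal form diag(1,1,1,1,1,1,1,1).

From H_k ≅ ker(∂_k) / im(∂_{k+1}) we obtain:

  H_0: rank C_0 − rank ∂_1 = 9 − 8 = 1, and the invariant factors of ∂_1 are all 1, so H_0 ≅ Z.
  H_1: rank ker ∂_1 − rank ∂_2 = (18 − 8) − 8 = 2, and the invariant factors of ∂_2 are all 1, so H_1 ≅ Z^2.
  H_2: rank ker ∂_2 − rank ∂_3 = (8 − 8) − 0 = 0, and there is no ∂_3, so H_2 ≅ 0.

H_0 ≅ Z,  H_1 ≅ Z^2,  H_2 = 0.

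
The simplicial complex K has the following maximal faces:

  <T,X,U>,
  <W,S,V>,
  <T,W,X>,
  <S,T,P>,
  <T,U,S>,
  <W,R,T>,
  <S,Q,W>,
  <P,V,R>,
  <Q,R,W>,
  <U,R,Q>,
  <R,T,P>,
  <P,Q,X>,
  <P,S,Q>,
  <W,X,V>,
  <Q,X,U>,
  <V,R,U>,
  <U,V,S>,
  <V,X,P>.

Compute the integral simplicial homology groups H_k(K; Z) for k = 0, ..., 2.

Order the vertices as P < Q < R < S < T < U < V < W < X. Listing each simplex with vertices in this order, K has dimension 2 with simplices:

  0-simplices (9): P, Q, R, S, T, U, V, W, X
  1-simplices (27): PQ, PR, PS, PT, PV, PX, QR, QS, QU, QW, QX, RT, RU, RV, RW, ST, SU, SV, SW, TU, TW, TX, UV, UX, VW, VX, WX
  2-simplices (18): PQS, PQX, PRT, PRV, PST, PVX, QRU, QRW, QSW, QUX, RTW, RUV, STU, SUV, SVW, TUX, TWX, VWX

Hence C_0 ≅ Z^9, C_1 ≅ Z^27, C_2 ≅ Z^18.

The boundary map ∂_1: C_1 → C_0 is given by ∂[p,q] = [q] − [p].
The 9×27 boundary matrix has rank 8 and Smith normal form diag(1,1,1,1,1,1,1,1).

∂_2: C_2 → C_1 acts by ∂[p,q,r] = [q,r] − [p,r] + [p,q]. For instance
  ∂SVW = VW − SW + SV,
  ∂PVX = VX − PX + PV.
The 27×18 boundary matrix has rank 17 and Smith normal form diag(1,1,1,1,1,1,1,1,1,1,1,1,1,1,1,1,1).

Now H_k = ker ∂_k / im ∂_{k+1}, so:

  H_0: rank C_0 − rank ∂_1 = 9 − 8 = 1, and the invariant factors of ∂_1 are all 1, so H_0 ≅ Z.
  H_1: rank ker ∂_1 − rank ∂_2 = (27 − 8) − 17 = 2, and the invariant factors of ∂_2 are all 1, so H_1 ≅ Z^2.
  H_2: rank ker ∂_2 − rank ∂_3 = (18 − 17) − 0 = 1, and there is no ∂_3, so H_2 ≅ Z.

H_0 ≅ Z,  H_1 ≅ Z^2,  H_2 ≅ Z.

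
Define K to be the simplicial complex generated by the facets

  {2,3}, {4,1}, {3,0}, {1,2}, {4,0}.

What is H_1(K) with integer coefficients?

H_1 ≅ Z.

Order the vertices as 0 < 1 < 2 < 3 < 4. Listing each simplex with vertices in this order, K has dimension 1 with simplices:

  0-simplices (5): [0], [1], [2], [3], [4]
  1-simplices (5): [0,3], [0,4], [1,2], [1,4], [2,3]

Hence C_0 ≅ Z^5, C_1 ≅ Z^5.

The boundary map ∂_1: C_1 → C_0 is given by ∂[p,q] = [q] − [p]. For instance
  ∂[1,4] = [4] − [1].
As a 5×5 matrix over Z this has rank 4, with invariant factors (1,1,1,1).

Reading off H_k = ker ∂_k / im ∂_{k+1}:

  H_1: rank ker ∂_1 − rank ∂_2 = (5 − 4) − 0 = 1, and there is no ∂_2, so H_1 ≅ Z.

(K is a triangulation of the circle S^1.)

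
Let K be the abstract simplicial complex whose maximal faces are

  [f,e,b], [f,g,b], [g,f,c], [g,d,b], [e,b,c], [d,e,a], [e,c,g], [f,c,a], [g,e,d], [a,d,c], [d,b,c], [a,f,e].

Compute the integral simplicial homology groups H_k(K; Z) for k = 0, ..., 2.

Take the total order a < b < c < d < e < f < g on the vertex set. Then K (dimension 2) consists of the simplices:

  0-simplices (7): a, b, c, d, e, f, g
  1-simplices (18): ac, ad, ae, af, bc, bd, be, bf, bg, cd, ce, cf, cg, de, dg, ef, eg, fg
  2-simplices (12): acd, acf, ade, aef, bcd, bce, bdg, bef, bfg, ceg, cfg, deg

Hence C_0 ≅ Z^7, C_1 ≅ Z^18, C_2 ≅ Z^12.

Boundary ∂_1: C_1 → C_0 is given by ∂[p,q] = [q] − [p]. For instance
  ∂dg = g − d.
As a 7×18 matrix over Z this has rank 6, with invariant factors (1,1,1,1,1,1).

The boundary map ∂_2: C_2 → C_1 acts by ∂[p,q,r] = [q,r] − [p,r] + [p,q]. For instance
  ∂bce = ce − be + bc,
  ∂deg = eg − dg + de.
The resulting 18×12 matrix has rank 12, and its Smith normal form has invariant factors (1,1,1,1,1,1,1,1,1,1,1,2).

Reading off H_k = ker ∂_k / im ∂_{k+1}:

  H_0: rank C_0 − rank ∂_1 = 7 − 6 = 1, and the invariant factors of ∂_1 are all 1, so H_0 = Z.
  H_1: rank ker ∂_1 − rank ∂_2 = (18 − 6) − 12 = 0, and ∂_2 has invariant factor 2 > 1, so H_1 = Z/2.
  H_2: rank ker ∂_2 − rank ∂_3 = (12 − 12) − 0 = 0, and there is no ∂_3, so H_2 = 0.

H_0 = Z,  H_1 = Z/2,  H_2 = 0.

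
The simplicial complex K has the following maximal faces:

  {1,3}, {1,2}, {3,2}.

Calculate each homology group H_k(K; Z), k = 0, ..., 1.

Fix the vertex order 1 < 2 < 3 and write every simplex with vertices in increasing order. Then dim K = 1 and the simplices of K are:

  0-simplices (3): [1], [2], [3]
  1-simplices (3): [1,2], [1,3], [2,3]

Hence C_0 ≅ Z^3, C_1 ≅ Z^3.

Boundary ∂_1: C_1 → C_0 sends each edge [p,q] (with p < q) to q − p. For instance
  ∂[2,3] = [3] − [2].
The 3×3 boundary matrix has rank 2 and Smith normal form diag(1,1).

From H_k ≅ ker(∂_k) / im(∂_{k+1}) we obtain:

  H_0: rank C_0 − rank ∂_1 = 3 − 2 = 1, and the invariant factors of ∂_1 are all 1, so H_0 ≅ Z.
  H_1: rank ker ∂_1 − rank ∂_2 = (3 − 2) − 0 = 1, and there is no ∂_2, so H_1 ≅ Z.

H_0 ≅ Z,  H_1 ≅ Z.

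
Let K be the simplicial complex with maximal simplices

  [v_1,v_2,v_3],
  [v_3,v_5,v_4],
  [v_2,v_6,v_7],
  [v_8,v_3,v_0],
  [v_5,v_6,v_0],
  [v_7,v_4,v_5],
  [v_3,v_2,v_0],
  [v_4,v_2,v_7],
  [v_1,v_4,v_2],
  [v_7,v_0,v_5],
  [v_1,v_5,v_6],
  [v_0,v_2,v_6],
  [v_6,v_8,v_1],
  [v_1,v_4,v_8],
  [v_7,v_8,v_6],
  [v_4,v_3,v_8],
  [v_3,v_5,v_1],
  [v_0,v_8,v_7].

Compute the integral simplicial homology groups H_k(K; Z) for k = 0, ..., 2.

H_0 ≅ Z,  H_1 ≅ Z ⊕ Z/2Z,  H_2 = 0.

Fix the vertex order v_0 < v_1 < v_2 < v_3 < v_4 < v_5 < v_6 < v_7 < v_8 and write every simplex with vertices in increasing order. Then dim K = 2 and the simplices of K are:

  0-simplices (9): [v_0], [v_1], [v_2], [v_3], [v_4], [v_5], [v_6], [v_7], [v_8]
  1-simplices (27): (27 of them)
  2-simplices (18): (18 of them)

giving chain groups C_0 ≅ Z^9, C_1 ≅ Z^27, C_2 ≅ Z^18.

The boundary map ∂_1: C_1 → C_0 sends each edge [p,q] (with p < q) to q − p. For instance
  ∂[v_3,v_5] = [v_5] − [v_3].
The resulting 9×27 matrix has rank 8, and its Smith normal form has invariant factors (1,1,1,1,1,1,1,1).

Boundary ∂_2: C_2 → C_1 acts by ∂[p,q,r] = [q,r] − [p,r] + [p,q]. For instance
  ∂[v_1,v_3,v_5] = [v_3,v_5] − [v_1,v_5] + [v_1,v_3],
  ∂[v_3,v_4,v_8] = [v_4,v_8] − [v_3,v_8] + [v_3,v_4].
The 27×18 boundary matrix has rank 18 and Smith normal form diag(1,1,1,1,1,1,1,1,1,1,1,1,1,1,1,1,1,2).

From H_k ≅ ker(∂_k) / im(∂_{k+1}) we obtain:

  H_0: rank C_0 − rank ∂_1 = 9 − 8 = 1, and the invariant factors of ∂_1 are all 1, so H_0 = Z.
  H_1: rank ker ∂_1 − rank ∂_2 = (27 − 8) − 18 = 1, and ∂_2 has invariant factor 2 > 1, so H_1 = Z ⊕ Z/2Z.
  H_2: rank ker ∂_2 − rank ∂_3 = (18 − 18) − 0 = 0, and there is no ∂_3, so H_2 = 0.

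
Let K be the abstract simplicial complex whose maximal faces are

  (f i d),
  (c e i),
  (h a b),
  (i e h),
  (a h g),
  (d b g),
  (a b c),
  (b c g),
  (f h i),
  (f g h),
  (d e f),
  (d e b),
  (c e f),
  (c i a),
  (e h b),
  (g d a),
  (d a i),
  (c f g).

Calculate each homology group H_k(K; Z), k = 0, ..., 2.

H_0 ≅ Z,  H_1 ≅ Z ⊕ Z/2Z,  H_2 = 0.

K has 9 vertices, 27 edges, 18 triangles.
rank ∂_0 = 0, rank ∂_1 = 8 ⇒ b_0 = 9 − 0 − 8 = 1; all invariant factors of ∂_1 are 1 so no torsion. So H_0 ≅ Z.
rank ∂_1 = 8, rank ∂_2 = 18 ⇒ b_1 = 27 − 8 − 18 = 1; ∂_2 has invariant factor(s) [2] giving torsion. So H_1 ≅ Z ⊕ Z/2Z.
rank ∂_2 = 18, rank ∂_3 = 0 ⇒ b_2 = 18 − 18 − 0 = 0. So H_2 ≅ 0.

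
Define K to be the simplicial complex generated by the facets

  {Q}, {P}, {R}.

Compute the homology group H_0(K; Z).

H_0 = Z^3.

Fix the vertex order P < Q < R and write every simplex with vertices in increasing order. Then dim K = 0 and the simplices of K are:

  0-simplices (3): P, Q, R

giving chain groups C_0 ≅ Z^3.

Now H_k = ker ∂_k / im ∂_{k+1}, so:

  H_0: rank C_0 − rank ∂_1 = 3 − 0 = 3, and there is no ∂_1, so H_0 = Z^3.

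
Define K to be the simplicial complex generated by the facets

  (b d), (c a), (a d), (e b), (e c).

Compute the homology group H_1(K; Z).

We work with the vertex ordering a < b < c < d < e. The simplices of K, each written with vertices in increasing order, are:

  0-simplices (5): a, b, c, d, e
  1-simplices (5): ac, ad, bd, be, ce

Hence C_0 ≅ Z^5, C_1 ≅ Z^5.

∂_1: C_1 → C_0 is given by ∂[p,q] = [q] − [p]. For instance
  ∂bd = d − b.
The 5×5 boundary matrix has rank 4 and Smith normal form diag(1,1,1,1).

From H_k ≅ ker(∂_k) / im(∂_{k+1}) we obtain:

  H_1: rank ker ∂_1 − rank ∂_2 = (5 − 4) − 0 = 1, and there is no ∂_2, so H_1 = Z.

H_1 = Z.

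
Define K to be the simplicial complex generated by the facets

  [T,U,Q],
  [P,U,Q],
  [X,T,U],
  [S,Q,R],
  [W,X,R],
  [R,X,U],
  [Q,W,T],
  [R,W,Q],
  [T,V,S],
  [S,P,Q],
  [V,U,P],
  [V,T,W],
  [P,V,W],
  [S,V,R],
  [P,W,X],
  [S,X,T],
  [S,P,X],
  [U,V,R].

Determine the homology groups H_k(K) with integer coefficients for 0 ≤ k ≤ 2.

We work with the vertex ordering P < Q < R < S < T < U < V < W < X. The simplices of K, each written with vertices in increasing order, are:

  0-simplices (9): P, Q, R, S, T, U, V, W, X
  1-simplices (27): PQ, PS, PU, PV, PW, PX, QR, QS, QT, QU, QW, RS, RU, RV, RW, RX, ST, SV, SX, TU, TV, TW, TX, UV, UX, VW, WX
  2-simplices (18): PQS, PQU, PSX, PUV, PVW, PWX, QRS, QRW, QTU, QTW, RSV, RUV, RUX, RWX, STV, STX, TUX, TVW

Hence C_0 ≅ Z^9, C_1 ≅ Z^27, C_2 ≅ Z^18.

∂_1: C_1 → C_0 is given by ∂[p,q] = [q] − [p]. For instance
  ∂UV = V − U.
As a 9×27 matrix over Z this has rank 8, with invariant factors (1,1,1,1,1,1,1,1).

Boundary ∂_2: C_2 → C_1 maps a triangle to the signed sum of its edges. For instance
  ∂RSV = SV − RV + RS,
  ∂TUX = UX − TX + TU.
The resulting 27×18 matrix has rank 17, and its Smith normal form has invariant factors (1,1,1,1,1,1,1,1,1,1,1,1,1,1,1,1,1).

From H_k ≅ ker(∂_k) / im(∂_{k+1}) we obtain:

  H_0: rank C_0 − rank ∂_1 = 9 − 8 = 1, and the invariant factors of ∂_1 are all 1, so H_0 = Z.
  H_1: rank ker ∂_1 − rank ∂_2 = (27 − 8) − 17 = 2, and the invariant factors of ∂_2 are all 1, so H_1 = Z^2.
  H_2: rank ker ∂_2 − rank ∂_3 = (18 − 17) − 0 = 1, and there is no ∂_3, so H_2 = Z.

H_0 = Z,  H_1 = Z^2,  H_2 = Z.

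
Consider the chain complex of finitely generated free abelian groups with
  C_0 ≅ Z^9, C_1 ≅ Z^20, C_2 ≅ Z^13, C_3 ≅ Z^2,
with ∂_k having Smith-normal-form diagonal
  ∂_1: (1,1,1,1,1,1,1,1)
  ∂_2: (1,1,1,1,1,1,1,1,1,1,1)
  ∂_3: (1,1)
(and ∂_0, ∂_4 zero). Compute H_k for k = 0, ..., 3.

H_0: b_0 = 9 − 0 − 8 = 1; torsion from ∂_1 factors > 1: none. So H_0 = Z.
H_1: b_1 = 20 − 8 − 11 = 1; torsion from ∂_2 factors > 1: none. So H_1 = Z.
H_2: b_2 = 13 − 11 − 2 = 0; torsion from ∂_3 factors > 1: none. So H_2 = 0.
H_3: b_3 = 2 − 2 − 0 = 0; torsion from ∂_4 factors > 1: none. So H_3 = 0.

H_0 = Z,  H_1 = Z,  H_2 = 0,  H_3 = 0.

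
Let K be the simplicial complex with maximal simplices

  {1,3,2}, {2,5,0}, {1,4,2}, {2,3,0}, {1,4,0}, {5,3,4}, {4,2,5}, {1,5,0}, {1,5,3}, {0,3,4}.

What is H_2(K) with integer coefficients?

H_2 ≅ 0.

We work with the vertex ordering 0 < 1 < 2 < 3 < 4 < 5. The simplices of K, each written with vertices in increasing order, are:

  0-simplices (6): [0], [1], [2], [3], [4], [5]
  1-simplices (15): [0,1], [0,2], [0,3], [0,4], [0,5], [1,2], [1,3], [1,4], [1,5], [2,3], [2,4], [2,5], [3,4], [3,5], [4,5]
  2-simplices (10): [0,1,4], [0,1,5], [0,2,3], [0,2,5], [0,3,4], [1,2,3], [1,2,4], [1,3,5], [2,4,5], [3,4,5]

so the chain groups are C_0 ≅ Z^6, C_1 ≅ Z^15, C_2 ≅ Z^10.

∂_1: C_1 → C_0 maps an edge to its endpoints' difference, ∂[p,q] = q − p.
As a 6×15 matrix over Z this has rank 5, with invariant factors (1,1,1,1,1).

The boundary map ∂_2: C_2 → C_1 maps a triangle to the signed sum of its edges. For instance
  ∂[0,1,5] = [1,5] − [0,5] + [0,1],
  ∂[1,3,5] = [3,5] − [1,5] + [1,3].
The resulting 15×10 matrix has rank 10, and its Smith normal form has invariant factors (1,1,1,1,1,1,1,1,1,2).

Reading off H_k = ker ∂_k / im ∂_{k+1}:

  H_2: rank ker ∂_2 − rank ∂_3 = (10 − 10) − 0 = 0, and there is no ∂_3, so H_2 = 0.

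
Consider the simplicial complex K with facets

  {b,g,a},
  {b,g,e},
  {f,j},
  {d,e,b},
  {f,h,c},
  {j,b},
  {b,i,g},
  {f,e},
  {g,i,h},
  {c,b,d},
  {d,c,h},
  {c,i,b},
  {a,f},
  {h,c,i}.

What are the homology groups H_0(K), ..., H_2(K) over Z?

Order the vertices as a < b < c < d < e < f < g < h < i < j. Listing each simplex with vertices in this order, K has dimension 2 with simplices:

  0-simplices (10): a, b, c, d, e, f, g, h, i, j
  1-simplices (22): ab, af, ag, bc, bd, be, bg, bi, bj, cd, cf, ch, ci, de, dh, ef, eg, fh, fj, gh, gi, hi
  2-simplices (10): abg, bcd, bci, bde, beg, bgi, cdh, cfh, chi, ghi

giving chain groups C_0 ≅ Z^10, C_1 ≅ Z^22, C_2 ≅ Z^10.

The boundary map ∂_1: C_1 → C_0 sends each edge [p,q] (with p < q) to q − p. For instance
  ∂ci = i − c.
As a 10×22 matrix over Z this has rank 9, with invariant factors (1,1,1,1,1,1,1,1,1).

The boundary map ∂_2: C_2 → C_1 maps a triangle to the signed sum of its edges. For instance
  ∂bgi = gi − bi + bg,
  ∂bde = de − be + bd.
As a 22×10 matrix over Z this has rank 10, with invariant factors (1,1,1,1,1,1,1,1,1,1).

From H_k ≅ ker(∂_k) / im(∂_{k+1}) we obtain:

  H_0: rank C_0 − rank ∂_1 = 10 − 9 = 1, and the invariant factors of ∂_1 are all 1, so H_0 = Z.
  H_1: rank ker ∂_1 − rank ∂_2 = (22 − 9) − 10 = 3, and the invariant factors of ∂_2 are all 1, so H_1 = Z^3.
  H_2: rank ker ∂_2 − rank ∂_3 = (10 − 10) − 0 = 0, and there is no ∂_3, so H_2 = 0.

H_0 = Z,  H_1 = Z^3,  H_2 = 0.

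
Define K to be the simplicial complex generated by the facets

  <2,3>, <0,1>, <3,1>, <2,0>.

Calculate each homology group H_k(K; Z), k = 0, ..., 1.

Fix the vertex order 0 < 1 < 2 < 3 and write every simplex with vertices in increasing order. Then dim K = 1 and the simplices of K are:

  0-simplices (4): [0], [1], [2], [3]
  1-simplices (4): [0,1], [0,2], [1,3], [2,3]

so the chain groups are C_0 ≅ Z^4, C_1 ≅ Z^4.

Boundary ∂_1: C_1 → C_0 maps an edge to its endpoints' difference, ∂[p,q] = q − p. For instance
  ∂[0,2] = [2] − [0].
As a 4×4 matrix over Z this has rank 3, with invariant factors (1,1,1).

Computing H_k = (kernel of ∂_k) / (image of ∂_{k+1}):

  H_0: rank C_0 − rank ∂_1 = 4 − 3 = 1, and the invariant factors of ∂_1 are all 1, so H_0 = Z.
  H_1: rank ker ∂_1 − rank ∂_2 = (4 − 3) − 0 = 1, and there is no ∂_2, so H_1 = Z.

As a check, the Euler characteristic is 4 − 4 = 0, which agrees with 1 − 1 = 0.

H_0 = Z,  H_1 = Z.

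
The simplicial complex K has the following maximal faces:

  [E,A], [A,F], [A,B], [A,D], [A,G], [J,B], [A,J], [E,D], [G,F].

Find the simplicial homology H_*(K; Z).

H_0 ≅ Z,  H_1 ≅ Z^3.

K has 7 vertices, 9 edges.
rank ∂_0 = 0, rank ∂_1 = 6 ⇒ b_0 = 7 − 0 − 6 = 1; all invariant factors of ∂_1 are 1 so no torsion. So H_0 ≅ Z.
rank ∂_1 = 6, rank ∂_2 = 0 ⇒ b_1 = 9 − 6 − 0 = 3. So H_1 ≅ Z^3.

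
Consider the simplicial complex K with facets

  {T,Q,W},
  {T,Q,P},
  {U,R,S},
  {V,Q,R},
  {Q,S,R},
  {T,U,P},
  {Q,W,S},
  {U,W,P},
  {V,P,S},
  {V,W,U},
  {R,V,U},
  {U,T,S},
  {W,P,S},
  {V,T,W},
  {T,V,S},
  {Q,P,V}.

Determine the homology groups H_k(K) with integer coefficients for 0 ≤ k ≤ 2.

We work with the vertex ordering P < Q < R < S < T < U < V < W. The simplices of K, each written with vertices in increasing order, are:

  0-simplices (8): P, Q, R, S, T, U, V, W
  1-simplices (24): PQ, PS, PT, PU, PV, PW, QR, QS, QT, QV, QW, RS, RU, RV, ST, SU, SV, SW, TU, TV, TW, UV, UW, VW
  2-simplices (16): PQT, PQV, PSV, PSW, PTU, PUW, QRS, QRV, QSW, QTW, RSU, RUV, STU, STV, TVW, UVW

Hence C_0 ≅ Z^8, C_1 ≅ Z^24, C_2 ≅ Z^16.

Boundary ∂_1: C_1 → C_0 is given by ∂[p,q] = [q] − [p]. For instance
  ∂QT = T − Q.
As a 8×24 matrix over Z this has rank 7, with invariant factors (1,1,1,1,1,1,1).

The boundary map ∂_2: C_2 → C_1 acts by ∂[p,q,r] = [q,r] − [p,r] + [p,q]. For instance
  ∂PQT = QT − PT + PQ,
  ∂PSV = SV − PV + PS.
This gives a 24×16 integer matrix of rank 15; reducing to Smith normal form yields diagonal entries (1,1,1,1,1,1,1,1,1,1,1,1,1,1,1).

From H_k ≅ ker(∂_k) / im(∂_{k+1}) we obtain:

  H_0: rank C_0 − rank ∂_1 = 8 − 7 = 1, and the invariant factors of ∂_1 are all 1, so H_0 ≅ Z.
  H_1: rank ker ∂_1 − rank ∂_2 = (24 − 7) − 15 = 2, and the invariant factors of ∂_2 are all 1, so H_1 ≅ Z^2.
  H_2: rank ker ∂_2 − rank ∂_3 = (16 − 15) − 0 = 1, and there is no ∂_3, so H_2 ≅ Z.

As a check, the Euler characteristic is 8 − 24 + 16 = 0, which agrees with 1 − 2 + 1 = 0.
(K is a triangulation of the torus T^2.)

H_0 = Z,  H_1 = Z^2,  H_2 = Z.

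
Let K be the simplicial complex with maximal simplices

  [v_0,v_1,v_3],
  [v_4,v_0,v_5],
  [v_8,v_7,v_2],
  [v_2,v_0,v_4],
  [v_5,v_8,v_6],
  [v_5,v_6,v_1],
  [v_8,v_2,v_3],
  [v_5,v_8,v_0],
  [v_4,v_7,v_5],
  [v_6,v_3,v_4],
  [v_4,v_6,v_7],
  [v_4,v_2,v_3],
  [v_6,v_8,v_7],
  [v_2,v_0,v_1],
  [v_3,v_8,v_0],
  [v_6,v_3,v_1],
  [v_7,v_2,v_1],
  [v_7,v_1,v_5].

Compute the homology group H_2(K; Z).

We work with the vertex ordering v_0 < v_1 < v_2 < v_3 < v_4 < v_5 < v_6 < v_7 < v_8. The simplices of K, each written with vertices in increasing order, are:

  0-simplices (9): [v_0], [v_1], [v_2], [v_3], [v_4], [v_5], [v_6], [v_7], [v_8]
  1-simplices (27): (27 of them)
  2-simplices (18): (18 of them)

Hence C_0 ≅ Z^9, C_1 ≅ Z^27, C_2 ≅ Z^18.

The boundary map ∂_1: C_1 → C_0 is given by ∂[p,q] = [q] − [p].
As a 9×27 matrix over Z this has rank 8, with invariant factors (1,1,1,1,1,1,1,1).

The boundary map ∂_2: C_2 → C_1 acts by ∂[p,q,r] = [q,r] − [p,r] + [p,q]. For instance
  ∂[v_0,v_3,v_8] = [v_3,v_8] − [v_0,v_8] + [v_0,v_3],
  ∂[v_0,v_2,v_4] = [v_2,v_4] − [v_0,v_4] + [v_0,v_2].
This gives a 27×18 integer matrix of rank 18; reducing to Smith normal form yields diagonal entries (1,1,1,1,1,1,1,1,1,1,1,1,1,1,1,1,1,2).

From H_k ≅ ker(∂_k) / im(∂_{k+1}) we obtain:

  H_2: rank ker ∂_2 − rank ∂_3 = (18 − 18) − 0 = 0, and there is no ∂_3, so H_2 = 0.

(K is a triangulation of the Klein bottle.)

H_2 ≅ 0.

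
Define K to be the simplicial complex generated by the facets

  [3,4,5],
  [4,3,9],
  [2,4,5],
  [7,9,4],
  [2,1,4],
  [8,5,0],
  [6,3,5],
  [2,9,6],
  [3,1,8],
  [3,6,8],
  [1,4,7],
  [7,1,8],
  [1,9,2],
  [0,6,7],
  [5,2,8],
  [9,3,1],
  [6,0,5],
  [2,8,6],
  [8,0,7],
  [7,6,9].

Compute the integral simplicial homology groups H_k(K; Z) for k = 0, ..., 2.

We work with the vertex ordering 0 < 1 < 2 < 3 < 4 < 5 < 6 < 7 < 8 < 9. The simplices of K, each written with vertices in increasing order, are:

  0-simplices (10): [0], [1], [2], [3], [4], [5], [6], [7], [8], [9]
  1-simplices (30): (30 of them)
  2-simplices (20): (20 of them)

giving chain groups C_0 ≅ Z^10, C_1 ≅ Z^30, C_2 ≅ Z^20.

∂_1: C_1 → C_0 is given by ∂[p,q] = [q] − [p]. For instance
  ∂[0,6] = [6] − [0].
As a 10×30 matrix over Z this has rank 9, with invariant factors (1,1,1,1,1,1,1,1,1).

The boundary map ∂_2: C_2 → C_1 sends each 2-simplex [p,q,r] to [q,r] − [p,r] + [p,q]. For instance
  ∂[0,6,7] = [6,7] − [0,7] + [0,6],
  ∂[1,3,9] = [3,9] − [1,9] + [1,3].
This gives a 30×20 integer matrix of rank 20; reducing to Smith normal form yields diagonal entries (1,1,1,1,1,1,1,1,1,1,1,1,1,1,1,1,1,1,1,2).

Reading off H_k = ker ∂_k / im ∂_{k+1}:

  H_0: rank C_0 − rank ∂_1 = 10 − 9 = 1, and the invariant factors of ∂_1 are all 1, so H_0 ≅ Z.
  H_1: rank ker ∂_1 − rank ∂_2 = (30 − 9) − 20 = 1, and ∂_2 has invariant factor 2 > 1, so H_1 ≅ Z ⊕ Z/2.
  H_2: rank ker ∂_2 − rank ∂_3 = (20 − 20) − 0 = 0, and there is no ∂_3, so H_2 ≅ 0.

As a check, the Euler characteristic is 10 − 30 + 20 = 0, which agrees with 1 − 1 + 0 = 0.
(K is a triangulation of the Klein bottle.)

H_0 ≅ Z,  H_1 ≅ Z ⊕ Z/2,  H_2 = 0.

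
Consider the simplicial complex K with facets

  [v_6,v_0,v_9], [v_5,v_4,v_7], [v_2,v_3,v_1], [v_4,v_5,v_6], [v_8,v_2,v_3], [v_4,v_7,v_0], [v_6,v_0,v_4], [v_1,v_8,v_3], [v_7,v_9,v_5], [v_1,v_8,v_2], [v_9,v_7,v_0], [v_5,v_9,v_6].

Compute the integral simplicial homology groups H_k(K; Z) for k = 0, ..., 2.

H_0 ≅ Z^2,  H_1 = 0,  H_2 ≅ Z^2.

Order the vertices as v_0 < v_1 < v_2 < v_3 < v_4 < v_5 < v_6 < v_7 < v_8 < v_9. Listing each simplex with vertices in this order, K has dimension 2 with simplices:

  0-simplices (10): [v_0], [v_1], [v_2], [v_3], [v_4], [v_5], [v_6], [v_7], [v_8], [v_9]
  1-simplices (18): (18 of them)
  2-simplices (12): (12 of them)

giving chain groups C_0 ≅ Z^10, C_1 ≅ Z^18, C_2 ≅ Z^12.

∂_1: C_1 → C_0 sends each edge [p,q] (with p < q) to q − p.
The resulting 10×18 matrix has rank 8, and its Smith normal form has invariant factors (1,1,1,1,1,1,1,1).

The boundary map ∂_2: C_2 → C_1 maps a triangle to the signed sum of its edges. For instance
  ∂[v_4,v_5,v_6] = [v_5,v_6] − [v_4,v_6] + [v_4,v_5],
  ∂[v_0,v_7,v_9] = [v_7,v_9] − [v_0,v_9] + [v_0,v_7].
This gives a 18×12 integer matrix of rank 10; reducing to Smith normal form yields diagonal entries (1,1,1,1,1,1,1,1,1,1).

Reading off H_k = ker ∂_k / im ∂_{k+1}:

  H_0: rank C_0 − rank ∂_1 = 10 − 8 = 2, and the invariant factors of ∂_1 are all 1, so H_0 ≅ Z^2.
  H_1: rank ker ∂_1 − rank ∂_2 = (18 − 8) − 10 = 0, and the invariant factors of ∂_2 are all 1, so H_1 ≅ 0.
  H_2: rank ker ∂_2 − rank ∂_3 = (12 − 10) − 0 = 2, and there is no ∂_3, so H_2 ≅ Z^2.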